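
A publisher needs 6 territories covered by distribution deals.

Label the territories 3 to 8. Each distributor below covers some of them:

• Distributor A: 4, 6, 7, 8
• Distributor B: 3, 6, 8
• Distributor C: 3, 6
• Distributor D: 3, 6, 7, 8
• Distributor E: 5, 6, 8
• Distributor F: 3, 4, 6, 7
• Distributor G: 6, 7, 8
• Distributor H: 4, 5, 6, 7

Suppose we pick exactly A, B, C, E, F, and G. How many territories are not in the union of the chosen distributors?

Union of A, B, C, E, F, G = {3, 4, 5, 6, 7, 8} — that's every territory, so 0 are uncovered.

0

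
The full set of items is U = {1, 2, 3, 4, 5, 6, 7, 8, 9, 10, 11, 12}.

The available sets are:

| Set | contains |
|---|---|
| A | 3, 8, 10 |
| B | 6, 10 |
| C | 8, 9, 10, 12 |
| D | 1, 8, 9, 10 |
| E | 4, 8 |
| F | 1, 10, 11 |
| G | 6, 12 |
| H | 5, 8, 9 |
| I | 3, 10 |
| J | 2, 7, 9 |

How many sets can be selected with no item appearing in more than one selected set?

4

E, G, I, J are pairwise disjoint (E={4,8}; G={6,12}; I={3,10}; J={2,7,9}).
Every remaining set overlaps one of these, and no 5 of the listed sets are pairwise disjoint, so 4 is the maximum.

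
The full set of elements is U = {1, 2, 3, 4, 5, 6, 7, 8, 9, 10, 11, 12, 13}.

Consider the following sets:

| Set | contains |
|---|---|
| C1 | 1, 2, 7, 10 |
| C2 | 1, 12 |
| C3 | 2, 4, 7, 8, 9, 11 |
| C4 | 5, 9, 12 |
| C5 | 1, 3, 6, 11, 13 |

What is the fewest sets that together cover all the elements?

Take {C1, C3, C4, C5}. Their union is {1, 2, 3, 4, 5, 6, 7, 8, 9, 10, 11, 12, 13}, which is all 13 elements.
Only C1 contains 10, so C1 is forced; the remaining 9 elements need at least 3 more sets (each remaining set adds at most 4) — so at least 4 sets are needed, and 4 is optimal.

4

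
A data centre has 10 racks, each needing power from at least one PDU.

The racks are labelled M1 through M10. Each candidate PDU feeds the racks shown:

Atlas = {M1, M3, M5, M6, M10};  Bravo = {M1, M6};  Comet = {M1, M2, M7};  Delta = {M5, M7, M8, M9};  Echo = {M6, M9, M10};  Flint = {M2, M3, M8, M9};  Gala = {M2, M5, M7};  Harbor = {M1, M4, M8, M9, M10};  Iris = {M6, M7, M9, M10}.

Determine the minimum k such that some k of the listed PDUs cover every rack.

Atlas and Gala and Harbor together: Atlas ∪ Gala ∪ Harbor = {M1, M2, M3, M4, M5, M6, M7, M8, M9, M10} — every rack is covered.
Only Harbor contains M4, so Harbor is forced; the remaining 5 racks need at least 2 more PDUs (each remaining PDU adds at most 3) — so at least 3 PDUs are needed, and 3 is optimal.

3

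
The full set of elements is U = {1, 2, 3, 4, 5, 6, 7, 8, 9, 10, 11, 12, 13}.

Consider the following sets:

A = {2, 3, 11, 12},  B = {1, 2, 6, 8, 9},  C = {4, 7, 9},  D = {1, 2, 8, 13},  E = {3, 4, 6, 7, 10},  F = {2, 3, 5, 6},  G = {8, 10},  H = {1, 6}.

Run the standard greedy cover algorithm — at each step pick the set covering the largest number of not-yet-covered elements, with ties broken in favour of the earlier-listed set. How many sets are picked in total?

Greedy: pick B (covers 5 new) → pick E (covers 4 new) → pick A (covers 2 new) → pick D (covers 1 new) → pick F (covers 1 new). Total picks: 5.

5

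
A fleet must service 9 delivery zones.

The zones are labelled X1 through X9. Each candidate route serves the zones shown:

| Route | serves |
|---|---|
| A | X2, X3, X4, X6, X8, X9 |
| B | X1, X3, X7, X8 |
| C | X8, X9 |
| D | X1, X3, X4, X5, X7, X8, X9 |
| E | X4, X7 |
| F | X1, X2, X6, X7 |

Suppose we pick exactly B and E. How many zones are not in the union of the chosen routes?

4

Union of B, E = {X1, X3, X4, X7, X8}.
Not covered: X2, X5, X6, X9 — 4 zones.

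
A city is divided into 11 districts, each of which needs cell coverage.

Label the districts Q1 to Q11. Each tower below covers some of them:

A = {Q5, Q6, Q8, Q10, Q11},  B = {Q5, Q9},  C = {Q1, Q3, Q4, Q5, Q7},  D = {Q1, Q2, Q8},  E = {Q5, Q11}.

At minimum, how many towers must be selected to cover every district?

A and B and C and D together: A ∪ B ∪ C ∪ D = {Q1, Q2, Q3, Q4, Q5, Q6, Q7, Q8, Q9, Q10, Q11} — every district is covered.
Only B contains Q9, so B is forced; the remaining 9 districts need at least 3 more towers (each remaining tower adds at most 4) — so at least 4 towers are needed, and 4 is optimal.

4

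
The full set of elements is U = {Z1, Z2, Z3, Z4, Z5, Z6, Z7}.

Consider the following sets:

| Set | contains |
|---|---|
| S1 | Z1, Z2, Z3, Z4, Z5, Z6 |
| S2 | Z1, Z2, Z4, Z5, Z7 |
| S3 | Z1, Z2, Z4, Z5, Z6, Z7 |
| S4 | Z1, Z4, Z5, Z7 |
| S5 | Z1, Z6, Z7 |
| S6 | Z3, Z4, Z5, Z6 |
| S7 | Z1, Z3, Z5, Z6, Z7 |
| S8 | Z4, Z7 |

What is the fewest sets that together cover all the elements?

S1 and S3 together: S1 ∪ S3 = {Z1, Z2, Z3, Z4, Z5, Z6, Z7} — every element is covered.
No single set has all 7 elements (the largest, S1, has 6), so 2 is optimal.

2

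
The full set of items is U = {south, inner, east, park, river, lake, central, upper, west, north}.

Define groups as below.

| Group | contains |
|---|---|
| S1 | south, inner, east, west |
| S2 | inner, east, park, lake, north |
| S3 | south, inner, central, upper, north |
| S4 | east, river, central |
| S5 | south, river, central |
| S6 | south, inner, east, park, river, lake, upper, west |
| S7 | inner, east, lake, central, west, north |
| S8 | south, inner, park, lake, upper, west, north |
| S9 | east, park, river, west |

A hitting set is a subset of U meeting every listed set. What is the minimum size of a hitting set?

Take H = {inner, river}. Each listed group contains at least one of these, so H is a hitting set of size 2.
The groups S2, S5 are pairwise disjoint, so any hitting set needs a separate item for each — at least 2. Hence 2 is optimal.

2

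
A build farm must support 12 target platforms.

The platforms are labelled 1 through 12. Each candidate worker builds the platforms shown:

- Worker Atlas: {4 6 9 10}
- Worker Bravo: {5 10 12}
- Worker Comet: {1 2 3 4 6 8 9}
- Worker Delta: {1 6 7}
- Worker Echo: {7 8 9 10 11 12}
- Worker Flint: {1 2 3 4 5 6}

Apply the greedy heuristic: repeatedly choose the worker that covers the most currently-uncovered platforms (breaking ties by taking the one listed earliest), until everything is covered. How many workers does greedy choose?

Greedy: pick Comet (covers 7 new) → pick Echo (covers 4 new) → pick Bravo (covers 1 new). Total picks: 3.
(The true minimum cover uses only 2 workers, so greedy is not optimal here.)

3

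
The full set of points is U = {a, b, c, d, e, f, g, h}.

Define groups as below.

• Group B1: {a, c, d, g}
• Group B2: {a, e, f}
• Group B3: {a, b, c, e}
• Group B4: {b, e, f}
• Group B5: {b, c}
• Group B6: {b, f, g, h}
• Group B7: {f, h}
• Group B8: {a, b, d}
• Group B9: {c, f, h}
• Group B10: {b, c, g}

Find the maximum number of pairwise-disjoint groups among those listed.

B8, B9 are pairwise disjoint (B8={a,b,d}; B9={c,f,h}).
Every remaining group overlaps one of these, and no 3 of the listed groups are pairwise disjoint, so 2 is the maximum.

2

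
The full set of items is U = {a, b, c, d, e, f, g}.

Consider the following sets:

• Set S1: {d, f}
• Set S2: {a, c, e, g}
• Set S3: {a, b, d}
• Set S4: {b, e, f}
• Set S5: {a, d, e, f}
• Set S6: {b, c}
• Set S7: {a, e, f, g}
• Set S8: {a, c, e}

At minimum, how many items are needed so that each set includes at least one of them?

H = {c, d, e} meets every set (each contains at least one member of H), and |H| = 3.
No choice of 2 items meets every set, so 3 is the minimum.

3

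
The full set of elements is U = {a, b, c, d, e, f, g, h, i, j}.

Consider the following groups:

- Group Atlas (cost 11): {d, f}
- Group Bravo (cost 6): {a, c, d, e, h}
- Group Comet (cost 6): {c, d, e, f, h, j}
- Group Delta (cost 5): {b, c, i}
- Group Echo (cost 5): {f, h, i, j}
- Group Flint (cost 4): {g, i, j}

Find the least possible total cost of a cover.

20

Bravo, Delta, Echo, Flint together cover every element (Bravo ∪ Delta ∪ Echo ∪ Flint = {a, b, c, d, e, f, g, h, i, j}); total cost 6 + 5 + 5 + 4 = 20.
The greedy pick Comet, Flint, Delta, Bravo costs 21; no covering selection beats 20.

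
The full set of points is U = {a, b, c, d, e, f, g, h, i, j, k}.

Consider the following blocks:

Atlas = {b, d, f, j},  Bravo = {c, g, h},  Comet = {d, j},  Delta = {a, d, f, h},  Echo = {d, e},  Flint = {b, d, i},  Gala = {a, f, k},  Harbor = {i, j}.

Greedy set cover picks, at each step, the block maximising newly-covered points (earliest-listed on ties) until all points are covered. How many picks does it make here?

Greedy: pick Atlas (covers 4 new) → pick Bravo (covers 3 new) → pick Gala (covers 2 new) → pick Echo (covers 1 new) → pick Flint (covers 1 new). Total picks: 5.

5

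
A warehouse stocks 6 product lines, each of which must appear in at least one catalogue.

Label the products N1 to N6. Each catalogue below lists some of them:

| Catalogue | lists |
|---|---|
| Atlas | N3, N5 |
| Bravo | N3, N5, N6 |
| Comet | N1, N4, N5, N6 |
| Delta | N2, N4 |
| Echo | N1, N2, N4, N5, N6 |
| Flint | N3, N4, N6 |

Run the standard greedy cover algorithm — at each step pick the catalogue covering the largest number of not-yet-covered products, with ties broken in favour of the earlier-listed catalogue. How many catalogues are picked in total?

2

Greedy: pick Echo (covers 5 new) → pick Atlas (covers 1 new). Total picks: 2.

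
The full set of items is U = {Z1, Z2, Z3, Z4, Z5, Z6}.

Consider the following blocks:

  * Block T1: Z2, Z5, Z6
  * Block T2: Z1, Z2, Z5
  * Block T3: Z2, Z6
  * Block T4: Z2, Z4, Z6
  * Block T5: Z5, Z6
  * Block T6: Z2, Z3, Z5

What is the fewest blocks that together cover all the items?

3

T2 and T4 and T6 together: T2 ∪ T4 ∪ T6 = {Z1, Z2, Z3, Z4, Z5, Z6} — every item is covered.
Only T2 contains Z1, so T2 is forced; the remaining 3 items need at least 2 more blocks (each remaining block adds at most 2) — so at least 3 blocks are needed, and 3 is optimal.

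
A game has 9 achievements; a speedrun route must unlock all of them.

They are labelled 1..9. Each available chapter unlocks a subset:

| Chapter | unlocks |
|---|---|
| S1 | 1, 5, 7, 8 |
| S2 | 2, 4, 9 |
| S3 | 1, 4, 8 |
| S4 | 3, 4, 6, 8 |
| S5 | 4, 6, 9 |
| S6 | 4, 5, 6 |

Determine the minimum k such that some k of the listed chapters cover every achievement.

Take {S1, S2, S4}. Their union is {1, 2, 3, 4, 5, 6, 7, 8, 9}, which is all 9 achievements.
Each chapter has at most 4 achievements, and 2·4 = 8 < 9 — so at least 3 chapters are needed, and 3 is optimal.

3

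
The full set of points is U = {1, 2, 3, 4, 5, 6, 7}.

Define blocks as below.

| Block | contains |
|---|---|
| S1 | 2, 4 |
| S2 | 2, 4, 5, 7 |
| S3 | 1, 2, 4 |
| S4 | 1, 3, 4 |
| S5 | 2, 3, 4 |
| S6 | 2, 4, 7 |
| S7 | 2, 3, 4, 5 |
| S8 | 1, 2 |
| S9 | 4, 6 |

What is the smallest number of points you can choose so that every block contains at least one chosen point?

Take H = {2, 4}. Each listed block contains at least one of these, so H is a hitting set of size 2.
The blocks S8, S9 are pairwise disjoint, so any hitting set needs a separate point for each — at least 2. Hence 2 is optimal.

2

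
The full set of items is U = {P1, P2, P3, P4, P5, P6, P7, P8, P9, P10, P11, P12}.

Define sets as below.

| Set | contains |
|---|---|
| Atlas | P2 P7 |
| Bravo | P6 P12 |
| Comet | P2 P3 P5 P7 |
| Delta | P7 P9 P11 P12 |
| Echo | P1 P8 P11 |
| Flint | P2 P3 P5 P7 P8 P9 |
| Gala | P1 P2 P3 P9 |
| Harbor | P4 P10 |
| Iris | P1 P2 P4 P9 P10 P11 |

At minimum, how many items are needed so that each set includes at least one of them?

Take H = {P2, P4, P6, P11}. Each listed set contains at least one of these, so H is a hitting set of size 4.
The sets Bravo, Comet, Echo, Harbor are pairwise disjoint, so any hitting set needs a separate item for each — at least 4. Hence 4 is optimal.

4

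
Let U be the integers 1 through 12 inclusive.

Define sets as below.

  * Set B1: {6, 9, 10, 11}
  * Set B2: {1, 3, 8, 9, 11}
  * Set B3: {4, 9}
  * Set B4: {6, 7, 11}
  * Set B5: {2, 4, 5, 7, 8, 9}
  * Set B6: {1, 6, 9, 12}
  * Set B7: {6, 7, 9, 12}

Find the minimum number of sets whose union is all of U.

4

Take {B1, B2, B5, B6}. Their union is {1, 2, 3, 4, 5, 6, 7, 8, 9, 10, 11, 12}, which is all 12 items.
No 3 of the 7 sets cover everything (all 35 combinations miss at least one item), so 4 is optimal.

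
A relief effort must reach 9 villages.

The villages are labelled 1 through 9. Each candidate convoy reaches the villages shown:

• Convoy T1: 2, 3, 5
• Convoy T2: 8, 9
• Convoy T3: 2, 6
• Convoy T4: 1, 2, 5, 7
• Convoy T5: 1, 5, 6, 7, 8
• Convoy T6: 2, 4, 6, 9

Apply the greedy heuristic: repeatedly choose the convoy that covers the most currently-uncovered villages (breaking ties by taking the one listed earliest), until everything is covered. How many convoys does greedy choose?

3

Greedy: pick T5 (covers 5 new) → pick T6 (covers 3 new) → pick T1 (covers 1 new). Total picks: 3.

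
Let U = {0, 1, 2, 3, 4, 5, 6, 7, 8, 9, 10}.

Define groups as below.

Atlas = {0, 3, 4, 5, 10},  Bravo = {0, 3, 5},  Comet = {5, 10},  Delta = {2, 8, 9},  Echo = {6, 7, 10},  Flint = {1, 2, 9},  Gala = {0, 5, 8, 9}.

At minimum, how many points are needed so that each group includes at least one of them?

3

Take H = {5, 7, 9}. Each listed group contains at least one of these, so H is a hitting set of size 3.
The groups Bravo, Delta, Echo are pairwise disjoint, so any hitting set needs a separate point for each — at least 3. Hence 3 is optimal.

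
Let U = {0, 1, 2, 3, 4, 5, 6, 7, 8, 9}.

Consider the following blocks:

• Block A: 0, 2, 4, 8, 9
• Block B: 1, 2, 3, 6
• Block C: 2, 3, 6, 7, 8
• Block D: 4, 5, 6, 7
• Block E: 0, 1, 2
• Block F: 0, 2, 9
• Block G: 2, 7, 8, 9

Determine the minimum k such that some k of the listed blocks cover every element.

3

A, B, and D cover everything between them: the union {0, 1, 2, 3, 4, 5, 6, 7, 8, 9} is all of U.
Only D contains 5, so D is forced; the remaining 6 elements need at least 2 more blocks (each remaining block adds at most 4) — so at least 3 blocks are needed, and 3 is optimal.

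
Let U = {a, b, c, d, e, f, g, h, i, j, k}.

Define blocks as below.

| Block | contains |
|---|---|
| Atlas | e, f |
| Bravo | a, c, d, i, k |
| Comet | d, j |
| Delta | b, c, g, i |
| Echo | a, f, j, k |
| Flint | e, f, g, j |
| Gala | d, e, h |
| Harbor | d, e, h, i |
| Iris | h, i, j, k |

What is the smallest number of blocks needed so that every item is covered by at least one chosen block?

3

Delta and Echo and Gala together: Delta ∪ Echo ∪ Gala = {a, b, c, d, e, f, g, h, i, j, k} — every item is covered.
Each block has at most 5 items, and 2·5 = 10 < 11 — so at least 3 blocks are needed, and 3 is optimal.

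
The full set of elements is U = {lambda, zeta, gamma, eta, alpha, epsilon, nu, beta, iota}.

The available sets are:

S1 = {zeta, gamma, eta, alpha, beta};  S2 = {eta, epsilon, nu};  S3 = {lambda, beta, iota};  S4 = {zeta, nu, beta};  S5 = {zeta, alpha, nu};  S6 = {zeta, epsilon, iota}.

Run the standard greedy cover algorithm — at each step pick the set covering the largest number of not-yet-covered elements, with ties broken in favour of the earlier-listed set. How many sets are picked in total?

Greedy: pick S1 (covers 5 new) → pick S2 (covers 2 new) → pick S3 (covers 2 new). Total picks: 3.

3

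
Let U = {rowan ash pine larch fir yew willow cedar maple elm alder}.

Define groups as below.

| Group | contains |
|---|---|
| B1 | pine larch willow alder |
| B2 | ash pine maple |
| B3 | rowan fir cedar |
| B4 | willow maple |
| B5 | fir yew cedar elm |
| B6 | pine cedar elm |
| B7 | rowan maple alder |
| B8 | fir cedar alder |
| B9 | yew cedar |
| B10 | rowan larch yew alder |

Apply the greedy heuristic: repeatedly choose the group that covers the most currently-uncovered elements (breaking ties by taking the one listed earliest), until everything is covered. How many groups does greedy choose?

4

Greedy: pick B1 (covers 4 new) → pick B5 (covers 4 new) → pick B2 (covers 2 new) → pick B3 (covers 1 new). Total picks: 4.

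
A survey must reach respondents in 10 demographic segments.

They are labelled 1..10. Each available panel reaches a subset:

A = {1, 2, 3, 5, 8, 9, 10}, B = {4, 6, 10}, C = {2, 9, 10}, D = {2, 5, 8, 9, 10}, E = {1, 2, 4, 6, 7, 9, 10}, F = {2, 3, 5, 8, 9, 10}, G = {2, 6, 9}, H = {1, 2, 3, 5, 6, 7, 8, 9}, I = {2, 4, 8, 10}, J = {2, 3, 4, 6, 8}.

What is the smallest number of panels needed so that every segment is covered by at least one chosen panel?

Take {H, I}. Their union is {1, 2, 3, 4, 5, 6, 7, 8, 9, 10}, which is all 10 segments.
No single panel has all 10 segments (the largest, H, has 8), so 2 is optimal.

2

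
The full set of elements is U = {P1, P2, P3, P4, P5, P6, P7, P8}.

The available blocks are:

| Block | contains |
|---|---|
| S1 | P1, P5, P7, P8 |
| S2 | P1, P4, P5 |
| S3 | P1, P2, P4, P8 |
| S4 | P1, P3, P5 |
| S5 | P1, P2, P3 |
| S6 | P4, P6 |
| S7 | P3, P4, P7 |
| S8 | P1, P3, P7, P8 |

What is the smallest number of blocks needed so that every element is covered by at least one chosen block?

Take {S1, S5, S6}. Their union is {P1, P2, P3, P4, P5, P6, P7, P8}, which is all 8 elements.
Only S6 contains P6, so S6 is forced; the remaining 6 elements need at least 2 more blocks (each remaining block adds at most 4) — so at least 3 blocks are needed, and 3 is optimal.

3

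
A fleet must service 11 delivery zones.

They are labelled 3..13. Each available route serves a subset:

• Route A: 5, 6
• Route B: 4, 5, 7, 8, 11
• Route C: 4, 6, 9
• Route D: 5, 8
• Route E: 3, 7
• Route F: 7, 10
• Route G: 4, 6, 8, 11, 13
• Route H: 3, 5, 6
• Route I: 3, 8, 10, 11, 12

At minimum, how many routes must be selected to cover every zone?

4

Take {B, C, G, I}. Their union is {3, 4, 5, 6, 7, 8, 9, 10, 11, 12, 13}, which is all 11 zones.
No 3 of the 9 routes cover everything (all 84 combinations miss at least one zone), so 4 is optimal.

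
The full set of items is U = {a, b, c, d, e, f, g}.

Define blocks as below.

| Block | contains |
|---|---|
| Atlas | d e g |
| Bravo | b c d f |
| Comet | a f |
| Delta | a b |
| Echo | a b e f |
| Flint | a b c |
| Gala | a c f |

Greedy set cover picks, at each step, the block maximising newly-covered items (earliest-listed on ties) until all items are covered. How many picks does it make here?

Greedy: pick Bravo (covers 4 new) → pick Atlas (covers 2 new) → pick Comet (covers 1 new). Total picks: 3.

3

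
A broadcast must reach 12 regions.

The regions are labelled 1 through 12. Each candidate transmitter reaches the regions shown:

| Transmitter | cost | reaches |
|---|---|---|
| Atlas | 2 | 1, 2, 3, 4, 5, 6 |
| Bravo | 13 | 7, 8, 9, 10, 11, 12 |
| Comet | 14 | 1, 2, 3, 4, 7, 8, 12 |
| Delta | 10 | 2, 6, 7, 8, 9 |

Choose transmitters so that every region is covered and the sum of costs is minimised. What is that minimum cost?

15

Atlas, Bravo together cover every region (Atlas ∪ Bravo = {1, 2, 3, 4, 5, 6, 7, 8, 9, 10, 11, 12}); total cost 2 + 13 = 15.
No covering selection has total cost below 15.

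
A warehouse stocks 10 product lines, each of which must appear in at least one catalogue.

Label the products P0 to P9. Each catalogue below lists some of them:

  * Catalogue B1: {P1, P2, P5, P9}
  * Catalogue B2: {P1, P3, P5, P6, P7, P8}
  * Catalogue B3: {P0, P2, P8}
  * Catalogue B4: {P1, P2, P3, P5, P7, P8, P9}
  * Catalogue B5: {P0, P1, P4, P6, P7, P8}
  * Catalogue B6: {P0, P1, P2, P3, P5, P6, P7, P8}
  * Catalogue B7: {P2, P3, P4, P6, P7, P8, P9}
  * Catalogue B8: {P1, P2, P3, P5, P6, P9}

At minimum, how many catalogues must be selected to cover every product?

2

Take {B4, B5}. Their union is {P0, P1, P2, P3, P4, P5, P6, P7, P8, P9}, which is all 10 products.
No single catalogue has all 10 products (the largest, B6, has 8), so 2 is optimal.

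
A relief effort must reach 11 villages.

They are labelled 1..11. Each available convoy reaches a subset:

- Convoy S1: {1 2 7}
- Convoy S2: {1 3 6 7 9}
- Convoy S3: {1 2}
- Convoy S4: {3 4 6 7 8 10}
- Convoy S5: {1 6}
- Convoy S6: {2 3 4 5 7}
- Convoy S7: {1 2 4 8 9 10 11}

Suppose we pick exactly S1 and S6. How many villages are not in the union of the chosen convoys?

Union of S1, S6 = {1, 2, 3, 4, 5, 7}.
Not covered: 6, 8, 9, 10, 11 — 5 villages.

5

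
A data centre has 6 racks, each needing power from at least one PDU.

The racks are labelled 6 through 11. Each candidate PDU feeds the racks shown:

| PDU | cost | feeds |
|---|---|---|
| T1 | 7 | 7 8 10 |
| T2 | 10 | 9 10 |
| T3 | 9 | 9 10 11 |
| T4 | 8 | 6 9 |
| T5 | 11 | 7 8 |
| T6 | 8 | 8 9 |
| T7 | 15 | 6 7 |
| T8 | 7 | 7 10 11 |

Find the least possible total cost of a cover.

T1, T4, T8 together cover every rack (T1 ∪ T4 ∪ T8 = {6, 7, 8, 9, 10, 11}); total cost 7 + 8 + 7 = 22.
No covering selection has total cost below 22.

22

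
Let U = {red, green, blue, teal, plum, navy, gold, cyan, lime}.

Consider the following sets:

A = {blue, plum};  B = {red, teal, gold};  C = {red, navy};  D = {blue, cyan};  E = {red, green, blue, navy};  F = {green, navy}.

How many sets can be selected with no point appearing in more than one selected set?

3

A, B, F are pairwise disjoint (A={blue,plum}; B={red,teal,gold}; F={green,navy}).
Every remaining set overlaps one of these, and no 4 of the listed sets are pairwise disjoint, so 3 is the maximum.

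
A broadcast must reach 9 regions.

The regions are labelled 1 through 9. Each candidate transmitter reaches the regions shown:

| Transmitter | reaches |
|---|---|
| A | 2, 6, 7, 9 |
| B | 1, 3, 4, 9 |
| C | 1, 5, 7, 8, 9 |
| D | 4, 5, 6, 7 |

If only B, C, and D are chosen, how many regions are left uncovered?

1

Union of B, C, D = {1, 3, 4, 5, 6, 7, 8, 9}.
Not covered: 2 — 1 region.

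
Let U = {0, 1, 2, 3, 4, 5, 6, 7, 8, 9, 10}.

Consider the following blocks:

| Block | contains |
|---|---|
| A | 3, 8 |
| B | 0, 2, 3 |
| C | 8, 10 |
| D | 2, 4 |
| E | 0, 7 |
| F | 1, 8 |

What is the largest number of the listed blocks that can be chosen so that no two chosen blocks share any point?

D, E, F are pairwise disjoint (D={2,4}; E={0,7}; F={1,8}).
Every remaining block overlaps one of these, and no 4 of the listed blocks are pairwise disjoint, so 3 is the maximum.

3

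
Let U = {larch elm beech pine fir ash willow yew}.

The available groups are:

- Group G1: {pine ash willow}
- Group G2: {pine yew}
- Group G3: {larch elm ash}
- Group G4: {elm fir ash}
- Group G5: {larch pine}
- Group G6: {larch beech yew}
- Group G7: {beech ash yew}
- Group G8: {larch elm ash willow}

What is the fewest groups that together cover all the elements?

G1 and G4 and G6 together: G1 ∪ G4 ∪ G6 = {larch, elm, beech, pine, fir, ash, willow, yew} — every element is covered.
Only G4 contains fir, so G4 is forced; the remaining 5 elements need at least 2 more groups (each remaining group adds at most 3) — so at least 3 groups are needed, and 3 is optimal.

3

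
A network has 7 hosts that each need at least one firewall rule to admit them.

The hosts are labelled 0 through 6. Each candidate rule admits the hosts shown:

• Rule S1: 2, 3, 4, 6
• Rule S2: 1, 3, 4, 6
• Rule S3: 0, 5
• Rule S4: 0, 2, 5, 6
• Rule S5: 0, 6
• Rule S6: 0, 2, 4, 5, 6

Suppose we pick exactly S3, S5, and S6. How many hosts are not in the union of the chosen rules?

Union of S3, S5, S6 = {0, 2, 4, 5, 6}.
Not covered: 1, 3 — 2 hosts.

2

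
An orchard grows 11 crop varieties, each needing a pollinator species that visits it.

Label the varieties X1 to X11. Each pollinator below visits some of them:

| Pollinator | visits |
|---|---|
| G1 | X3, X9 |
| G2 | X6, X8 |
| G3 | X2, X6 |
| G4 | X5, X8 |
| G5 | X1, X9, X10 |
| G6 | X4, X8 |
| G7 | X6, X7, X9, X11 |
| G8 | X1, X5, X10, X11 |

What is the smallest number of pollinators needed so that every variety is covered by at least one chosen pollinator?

Take {G1, G3, G6, G7, G8}. Their union is {X1, X2, X3, X4, X5, X6, X7, X8, X9, X10, X11}, which is all 11 varieties.
No 4 of the 8 pollinators cover everything (all 70 combinations miss at least one variety), so 5 is optimal.

5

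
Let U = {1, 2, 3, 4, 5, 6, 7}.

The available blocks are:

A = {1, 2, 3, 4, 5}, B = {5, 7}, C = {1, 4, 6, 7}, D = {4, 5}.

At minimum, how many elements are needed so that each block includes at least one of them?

The 2 elements {4, 7} hit every block.
No single element lies in every block, so at least 2 are needed and 2 is optimal.

2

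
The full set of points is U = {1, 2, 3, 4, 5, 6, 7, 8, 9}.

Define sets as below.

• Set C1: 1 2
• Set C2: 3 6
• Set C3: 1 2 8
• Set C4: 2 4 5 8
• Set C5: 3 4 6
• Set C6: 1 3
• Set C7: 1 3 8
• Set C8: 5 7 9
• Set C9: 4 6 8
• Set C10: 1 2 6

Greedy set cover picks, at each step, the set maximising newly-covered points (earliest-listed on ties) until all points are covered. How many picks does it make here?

4

Greedy: pick C4 (covers 4 new) → pick C2 (covers 2 new) → pick C8 (covers 2 new) → pick C1 (covers 1 new). Total picks: 4.
(The true minimum cover uses only 3 sets, so greedy is not optimal here.)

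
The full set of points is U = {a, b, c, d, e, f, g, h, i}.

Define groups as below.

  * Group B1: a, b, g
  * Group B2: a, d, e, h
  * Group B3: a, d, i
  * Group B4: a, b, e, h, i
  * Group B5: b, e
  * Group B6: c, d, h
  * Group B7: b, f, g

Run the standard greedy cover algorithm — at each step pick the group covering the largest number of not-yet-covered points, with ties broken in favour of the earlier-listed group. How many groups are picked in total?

3

Greedy: pick B4 (covers 5 new) → pick B6 (covers 2 new) → pick B7 (covers 2 new). Total picks: 3.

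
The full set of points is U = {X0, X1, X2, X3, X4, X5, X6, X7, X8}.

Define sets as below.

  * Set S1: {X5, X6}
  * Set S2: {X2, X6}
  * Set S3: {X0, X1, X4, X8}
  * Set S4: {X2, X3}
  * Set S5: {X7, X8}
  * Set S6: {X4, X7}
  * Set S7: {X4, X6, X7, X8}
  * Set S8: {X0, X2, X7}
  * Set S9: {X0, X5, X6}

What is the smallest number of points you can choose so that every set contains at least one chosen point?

The 4 points {X2, X6, X7, X8} hit every set.
No choice of 3 points meets every set, so 4 is the minimum.

4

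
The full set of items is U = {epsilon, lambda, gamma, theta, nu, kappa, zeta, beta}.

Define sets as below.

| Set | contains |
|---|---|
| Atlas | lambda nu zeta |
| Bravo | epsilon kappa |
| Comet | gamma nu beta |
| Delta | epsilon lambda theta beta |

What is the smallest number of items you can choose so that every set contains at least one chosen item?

2

The 2 items {epsilon, nu} hit every set.
The sets Bravo, Comet are pairwise disjoint, so any hitting set needs a separate item for each — at least 2. Hence 2 is optimal.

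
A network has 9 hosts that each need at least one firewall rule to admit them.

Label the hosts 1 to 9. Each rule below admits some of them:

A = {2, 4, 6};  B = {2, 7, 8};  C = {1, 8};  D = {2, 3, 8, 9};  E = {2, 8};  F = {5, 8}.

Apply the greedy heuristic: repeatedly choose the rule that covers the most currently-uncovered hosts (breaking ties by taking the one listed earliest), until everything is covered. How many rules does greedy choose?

Greedy: pick D (covers 4 new) → pick A (covers 2 new) → pick B (covers 1 new) → pick C (covers 1 new) → pick F (covers 1 new). Total picks: 5.

5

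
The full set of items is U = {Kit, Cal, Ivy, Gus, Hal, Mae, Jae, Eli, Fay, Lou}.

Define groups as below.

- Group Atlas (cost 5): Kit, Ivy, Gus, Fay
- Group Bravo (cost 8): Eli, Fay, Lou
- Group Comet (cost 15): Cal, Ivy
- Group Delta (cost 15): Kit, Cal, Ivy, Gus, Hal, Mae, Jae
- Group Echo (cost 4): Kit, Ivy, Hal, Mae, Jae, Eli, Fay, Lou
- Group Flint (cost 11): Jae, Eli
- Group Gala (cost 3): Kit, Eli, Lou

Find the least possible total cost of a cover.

Delta, Echo together cover every item (Delta ∪ Echo = {Kit, Cal, Ivy, Gus, Hal, Mae, Jae, Eli, Fay, Lou}); total cost 15 + 4 = 19.
The greedy pick Echo, Atlas, Comet costs 24; no covering selection beats 19.

19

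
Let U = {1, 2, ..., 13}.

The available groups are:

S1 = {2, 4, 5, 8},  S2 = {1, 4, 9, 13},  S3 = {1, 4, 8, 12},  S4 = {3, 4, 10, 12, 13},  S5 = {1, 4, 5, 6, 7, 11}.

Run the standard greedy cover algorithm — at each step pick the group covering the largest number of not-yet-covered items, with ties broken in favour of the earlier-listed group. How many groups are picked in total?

Greedy: pick S5 (covers 6 new) → pick S4 (covers 4 new) → pick S1 (covers 2 new) → pick S2 (covers 1 new). Total picks: 4.

4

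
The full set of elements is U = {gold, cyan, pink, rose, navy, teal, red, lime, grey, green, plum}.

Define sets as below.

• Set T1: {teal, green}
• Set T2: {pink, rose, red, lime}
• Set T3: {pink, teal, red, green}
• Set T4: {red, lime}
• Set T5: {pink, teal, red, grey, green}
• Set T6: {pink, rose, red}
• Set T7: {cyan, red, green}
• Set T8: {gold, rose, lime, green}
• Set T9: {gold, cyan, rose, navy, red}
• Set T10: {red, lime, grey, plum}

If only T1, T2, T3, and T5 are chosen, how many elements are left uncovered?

4

Union of T1, T2, T3, T5 = {pink, rose, teal, red, lime, grey, green}.
Not covered: gold, cyan, navy, plum — 4 elements.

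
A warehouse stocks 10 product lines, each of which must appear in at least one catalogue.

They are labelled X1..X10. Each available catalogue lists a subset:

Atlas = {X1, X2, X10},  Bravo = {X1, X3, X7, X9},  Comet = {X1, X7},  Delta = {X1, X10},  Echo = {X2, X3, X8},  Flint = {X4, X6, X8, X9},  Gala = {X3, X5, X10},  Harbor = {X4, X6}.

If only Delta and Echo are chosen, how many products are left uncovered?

Union of Delta, Echo = {X1, X2, X3, X8, X10}.
Not covered: X4, X5, X6, X7, X9 — 5 products.

5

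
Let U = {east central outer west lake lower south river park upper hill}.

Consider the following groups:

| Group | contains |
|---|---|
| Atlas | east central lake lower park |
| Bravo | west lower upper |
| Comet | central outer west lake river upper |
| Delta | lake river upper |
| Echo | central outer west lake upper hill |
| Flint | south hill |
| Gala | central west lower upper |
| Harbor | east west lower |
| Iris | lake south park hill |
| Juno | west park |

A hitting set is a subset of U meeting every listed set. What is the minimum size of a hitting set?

The 3 items {west, lake, hill} hit every group.
The groups Delta, Flint, Harbor are pairwise disjoint, so any hitting set needs a separate item for each — at least 3. Hence 3 is optimal.

3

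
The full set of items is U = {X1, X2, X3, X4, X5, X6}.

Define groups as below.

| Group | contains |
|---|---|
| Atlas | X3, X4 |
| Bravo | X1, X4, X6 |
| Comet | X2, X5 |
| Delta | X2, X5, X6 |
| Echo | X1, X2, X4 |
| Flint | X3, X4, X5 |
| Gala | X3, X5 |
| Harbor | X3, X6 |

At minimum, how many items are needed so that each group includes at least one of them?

Take H = {X1, X2, X3}. Each listed group contains at least one of these, so H is a hitting set of size 3.
No choice of 2 items meets every group, so 3 is the minimum.

3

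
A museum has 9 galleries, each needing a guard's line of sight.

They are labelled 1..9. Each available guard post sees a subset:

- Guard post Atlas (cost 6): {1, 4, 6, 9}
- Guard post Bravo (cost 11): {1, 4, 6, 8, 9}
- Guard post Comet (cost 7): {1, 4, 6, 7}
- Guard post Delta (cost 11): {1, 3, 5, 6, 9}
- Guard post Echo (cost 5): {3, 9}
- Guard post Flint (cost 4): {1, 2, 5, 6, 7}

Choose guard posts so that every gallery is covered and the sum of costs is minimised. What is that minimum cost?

20

Bravo, Echo, Flint together cover every gallery (Bravo ∪ Echo ∪ Flint = {1, 2, 3, 4, 5, 6, 7, 8, 9}); total cost 11 + 5 + 4 = 20.
No covering selection has total cost below 20.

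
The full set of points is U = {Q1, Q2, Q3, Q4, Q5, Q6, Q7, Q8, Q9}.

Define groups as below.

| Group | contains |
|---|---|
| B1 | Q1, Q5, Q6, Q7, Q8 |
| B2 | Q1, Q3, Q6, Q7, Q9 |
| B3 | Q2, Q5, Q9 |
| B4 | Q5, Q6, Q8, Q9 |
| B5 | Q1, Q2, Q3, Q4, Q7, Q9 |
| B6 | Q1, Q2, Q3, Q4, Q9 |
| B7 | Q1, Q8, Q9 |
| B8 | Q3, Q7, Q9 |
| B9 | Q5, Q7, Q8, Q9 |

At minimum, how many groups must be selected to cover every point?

B1 and B5 cover everything between them: the union {Q1, Q2, Q3, Q4, Q5, Q6, Q7, Q8, Q9} is all of U.
No single group has all 9 points (the largest, B5, has 6), so 2 is optimal.

2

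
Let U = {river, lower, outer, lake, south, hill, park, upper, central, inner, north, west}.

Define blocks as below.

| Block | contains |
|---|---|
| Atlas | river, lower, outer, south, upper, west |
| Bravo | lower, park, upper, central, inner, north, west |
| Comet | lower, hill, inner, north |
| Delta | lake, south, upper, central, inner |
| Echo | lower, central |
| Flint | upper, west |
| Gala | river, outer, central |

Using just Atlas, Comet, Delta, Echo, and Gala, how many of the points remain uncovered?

1

Union of Atlas, Comet, Delta, Echo, Gala = {river, lower, outer, lake, south, hill, upper, central, inner, north, west}.
Not covered: park — 1 point.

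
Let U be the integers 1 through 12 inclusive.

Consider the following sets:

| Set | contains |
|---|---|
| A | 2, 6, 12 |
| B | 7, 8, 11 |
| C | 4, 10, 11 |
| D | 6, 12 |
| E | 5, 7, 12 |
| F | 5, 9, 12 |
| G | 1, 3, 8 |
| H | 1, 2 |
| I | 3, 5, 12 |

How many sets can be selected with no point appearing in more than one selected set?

3

B, F, H are pairwise disjoint (B={7,8,11}; F={5,9,12}; H={1,2}).
Every remaining set overlaps one of these, and no 4 of the listed sets are pairwise disjoint, so 3 is the maximum.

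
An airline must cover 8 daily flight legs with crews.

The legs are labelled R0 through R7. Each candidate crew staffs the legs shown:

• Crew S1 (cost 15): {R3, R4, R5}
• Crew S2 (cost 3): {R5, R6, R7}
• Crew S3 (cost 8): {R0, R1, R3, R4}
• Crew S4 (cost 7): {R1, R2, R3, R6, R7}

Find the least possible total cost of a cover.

18

S2, S3, S4 together cover every leg (S2 ∪ S3 ∪ S4 = {R0, R1, R2, R3, R4, R5, R6, R7}); total cost 3 + 8 + 7 = 18.
No covering selection has total cost below 18.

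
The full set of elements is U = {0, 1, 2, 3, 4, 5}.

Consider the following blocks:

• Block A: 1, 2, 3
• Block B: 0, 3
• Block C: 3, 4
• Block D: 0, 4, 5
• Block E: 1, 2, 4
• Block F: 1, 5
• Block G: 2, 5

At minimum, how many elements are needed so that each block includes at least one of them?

3

Take H = {2, 3, 5}. Each listed block contains at least one of these, so H is a hitting set of size 3.
No choice of 2 elements meets every block, so 3 is the minimum.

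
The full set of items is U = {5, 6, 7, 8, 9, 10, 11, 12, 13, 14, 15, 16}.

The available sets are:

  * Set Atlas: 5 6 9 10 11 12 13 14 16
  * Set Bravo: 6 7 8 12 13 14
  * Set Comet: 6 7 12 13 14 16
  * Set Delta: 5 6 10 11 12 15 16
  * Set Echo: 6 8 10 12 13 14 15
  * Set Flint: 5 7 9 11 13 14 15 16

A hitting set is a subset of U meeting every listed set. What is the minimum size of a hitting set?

Take H = {10, 13}. Each listed set contains at least one of these, so H is a hitting set of size 2.
No single item lies in every set, so at least 2 are needed and 2 is optimal.

2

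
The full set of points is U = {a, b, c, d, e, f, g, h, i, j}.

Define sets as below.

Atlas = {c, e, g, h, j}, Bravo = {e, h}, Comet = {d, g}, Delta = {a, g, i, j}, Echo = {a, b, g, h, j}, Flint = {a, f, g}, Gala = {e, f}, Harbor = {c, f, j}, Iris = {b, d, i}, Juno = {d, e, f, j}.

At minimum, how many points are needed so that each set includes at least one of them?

4

Take T = {a, d, e, f}. Each listed set contains at least one of these, so T is a hitting set of size 4.
No choice of 3 points meets every set, so 4 is the minimum.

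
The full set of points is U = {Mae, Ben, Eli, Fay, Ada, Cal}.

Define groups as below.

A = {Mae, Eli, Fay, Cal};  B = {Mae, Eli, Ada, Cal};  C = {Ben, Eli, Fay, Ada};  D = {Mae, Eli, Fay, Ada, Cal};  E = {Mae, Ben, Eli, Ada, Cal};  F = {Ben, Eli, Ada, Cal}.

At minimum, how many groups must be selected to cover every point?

2

B and C together: B ∪ C = {Mae, Ben, Eli, Fay, Ada, Cal} — every point is covered.
No single group has all 6 points (the largest, D, has 5), so 2 is optimal.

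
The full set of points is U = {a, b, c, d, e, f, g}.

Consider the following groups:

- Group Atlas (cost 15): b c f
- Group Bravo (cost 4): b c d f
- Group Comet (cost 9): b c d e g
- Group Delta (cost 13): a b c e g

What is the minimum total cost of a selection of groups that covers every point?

17

Bravo, Delta together cover every point (Bravo ∪ Delta = {a, b, c, d, e, f, g}); total cost 4 + 13 = 17.
No covering selection has total cost below 17.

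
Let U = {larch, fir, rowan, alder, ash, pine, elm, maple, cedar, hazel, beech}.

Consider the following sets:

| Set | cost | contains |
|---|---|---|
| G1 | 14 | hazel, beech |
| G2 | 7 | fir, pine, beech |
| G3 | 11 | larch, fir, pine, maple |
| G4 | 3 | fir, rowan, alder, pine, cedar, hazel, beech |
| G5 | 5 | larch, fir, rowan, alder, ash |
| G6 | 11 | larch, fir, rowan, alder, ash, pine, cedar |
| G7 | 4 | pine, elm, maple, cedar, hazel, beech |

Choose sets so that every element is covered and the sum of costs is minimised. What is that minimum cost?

G5, G7 together cover every element (G5 ∪ G7 = {larch, fir, rowan, alder, ash, pine, elm, maple, cedar, hazel, beech}); total cost 5 + 4 = 9.
The greedy pick G4, G7, G5 costs 12; no covering selection beats 9.

9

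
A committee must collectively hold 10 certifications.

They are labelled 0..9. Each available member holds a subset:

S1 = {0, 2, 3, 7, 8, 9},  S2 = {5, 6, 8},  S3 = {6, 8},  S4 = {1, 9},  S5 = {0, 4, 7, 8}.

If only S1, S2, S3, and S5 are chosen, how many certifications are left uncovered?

Union of S1, S2, S3, S5 = {0, 2, 3, 4, 5, 6, 7, 8, 9}.
Not covered: 1 — 1 certification.

1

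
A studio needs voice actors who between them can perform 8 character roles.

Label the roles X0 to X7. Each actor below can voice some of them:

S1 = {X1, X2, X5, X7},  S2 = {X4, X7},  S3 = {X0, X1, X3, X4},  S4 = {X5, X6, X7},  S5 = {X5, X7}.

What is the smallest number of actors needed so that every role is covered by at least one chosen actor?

S1 and S3 and S4 together: S1 ∪ S3 ∪ S4 = {X0, X1, X2, X3, X4, X5, X6, X7} — every role is covered.
Only S3 contains X0, so S3 is forced; the remaining 4 roles need at least 2 more actors (each remaining actor adds at most 3) — so at least 3 actors are needed, and 3 is optimal.

3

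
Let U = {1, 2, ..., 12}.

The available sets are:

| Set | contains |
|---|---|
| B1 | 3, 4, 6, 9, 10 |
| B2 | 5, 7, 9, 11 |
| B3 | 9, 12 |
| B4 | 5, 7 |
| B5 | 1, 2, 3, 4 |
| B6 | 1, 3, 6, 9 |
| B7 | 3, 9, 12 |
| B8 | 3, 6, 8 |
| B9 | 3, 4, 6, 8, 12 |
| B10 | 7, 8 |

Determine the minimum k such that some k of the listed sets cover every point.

B1 and B2 and B5 and B9 together: B1 ∪ B2 ∪ B5 ∪ B9 = {1, 2, 3, 4, 5, 6, 7, 8, 9, 10, 11, 12} — every point is covered.
Only B1 contains 10, so B1 is forced; the remaining 7 points need at least 3 more sets (each remaining set adds at most 3) — so at least 4 sets are needed, and 4 is optimal.

4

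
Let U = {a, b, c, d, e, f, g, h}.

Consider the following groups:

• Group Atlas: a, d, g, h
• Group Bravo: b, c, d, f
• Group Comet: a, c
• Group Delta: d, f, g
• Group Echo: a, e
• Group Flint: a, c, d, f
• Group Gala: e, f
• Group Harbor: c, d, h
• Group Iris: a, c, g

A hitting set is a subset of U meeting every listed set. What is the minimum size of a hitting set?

T = {c, d, e} meets every group (each contains at least one member of T), and |T| = 3.
No choice of 2 elements meets every group, so 3 is the minimum.

3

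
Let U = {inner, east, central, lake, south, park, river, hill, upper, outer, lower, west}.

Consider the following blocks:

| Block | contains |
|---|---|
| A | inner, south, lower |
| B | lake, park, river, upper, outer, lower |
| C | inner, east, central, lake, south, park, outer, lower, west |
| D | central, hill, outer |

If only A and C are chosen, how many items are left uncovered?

3

Union of A, C = {inner, east, central, lake, south, park, outer, lower, west}.
Not covered: river, hill, upper — 3 items.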